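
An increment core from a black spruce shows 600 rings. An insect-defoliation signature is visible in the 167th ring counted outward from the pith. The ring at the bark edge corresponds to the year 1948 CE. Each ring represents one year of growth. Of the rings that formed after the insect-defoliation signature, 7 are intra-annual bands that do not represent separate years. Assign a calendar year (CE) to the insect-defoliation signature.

Between ring 167 and the bark edge there are 600 − 167 = 433 rings.
433 − 7 false = 426 true rings after the insect-defoliation signature.
Counting back 426 years from 1948 CE places the insect-defoliation signature in 1948 − 426 = 1522 CE.

1522 CE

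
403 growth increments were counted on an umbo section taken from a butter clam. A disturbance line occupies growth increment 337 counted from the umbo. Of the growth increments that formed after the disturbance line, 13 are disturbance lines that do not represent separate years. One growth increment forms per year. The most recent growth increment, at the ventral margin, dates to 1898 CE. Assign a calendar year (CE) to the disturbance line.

1845 CE

Between growth increment 337 and the ventral margin there are 403 − 337 = 66 growth increments.
66 − 13 false = 53 true growth increments after the disturbance line.
The growth increment at the ventral margin is 1898 CE, so the disturbance line dates to 1898 − 53 = 1845 CE.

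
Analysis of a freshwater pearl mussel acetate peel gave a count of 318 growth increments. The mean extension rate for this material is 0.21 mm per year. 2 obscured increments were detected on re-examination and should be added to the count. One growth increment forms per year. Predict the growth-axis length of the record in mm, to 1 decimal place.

67.2 mm

Correcting the raw count gives 318 + 2 = 320 true growth increments.
320 years at 0.21 mm/year gives 0.21 × 320 = 67.2 mm.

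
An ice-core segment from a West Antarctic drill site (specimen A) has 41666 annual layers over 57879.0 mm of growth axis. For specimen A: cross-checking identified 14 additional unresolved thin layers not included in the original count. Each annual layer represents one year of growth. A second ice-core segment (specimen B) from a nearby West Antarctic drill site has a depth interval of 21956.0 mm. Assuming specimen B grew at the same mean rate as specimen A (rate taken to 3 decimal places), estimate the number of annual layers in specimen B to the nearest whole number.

Specimen A: after corrections the count is 41666 + 14 = 41680 annual layers.
A: Mean rate = 57879.0 mm / 41680 years ≈ 1.389 mm per year.
B spans 21956.0 / 1.389 = 15807.06 years ≈ 15807 annual layers.

15807 annual layers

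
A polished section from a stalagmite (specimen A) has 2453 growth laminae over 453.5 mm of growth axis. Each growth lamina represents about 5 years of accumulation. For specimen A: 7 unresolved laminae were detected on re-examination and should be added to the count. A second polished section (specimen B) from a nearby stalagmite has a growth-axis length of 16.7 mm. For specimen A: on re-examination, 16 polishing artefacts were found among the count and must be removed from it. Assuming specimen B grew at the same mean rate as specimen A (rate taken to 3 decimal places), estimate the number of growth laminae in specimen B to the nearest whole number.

Specimen A: after corrections the count is 2453 − 16 + 7 = 2444 growth laminae.
Specimen A: at 5 years per growth lamina, 2444 × 5 = 12220 years.
A: Mean rate = 453.5 mm / 12220 years ≈ 0.037 mm per year.
For B, 16.7 / 0.037 = 451.35 years; at 5 years per growth lamina that is 451.35 / 5 ≈ 90 growth laminae.

90 growth laminae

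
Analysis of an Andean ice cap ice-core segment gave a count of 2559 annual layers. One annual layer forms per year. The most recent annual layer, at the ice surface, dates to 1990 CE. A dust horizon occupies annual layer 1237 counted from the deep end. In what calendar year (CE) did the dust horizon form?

668 CE

The dust horizon sits at annual layer 1237 from the deep end, so 2559 − 1237 = 1322 annual layers formed after it.
The annual layer at the ice surface is 1990 CE, so the dust horizon dates to 1990 − 1322 = 668 CE.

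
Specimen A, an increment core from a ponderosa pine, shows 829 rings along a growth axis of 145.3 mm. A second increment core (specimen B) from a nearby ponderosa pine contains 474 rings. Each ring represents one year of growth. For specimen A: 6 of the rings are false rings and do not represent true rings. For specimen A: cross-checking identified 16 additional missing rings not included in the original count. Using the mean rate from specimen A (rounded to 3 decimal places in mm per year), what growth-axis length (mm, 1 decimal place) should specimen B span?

Specimen A: after corrections the count is 829 − 6 + 16 = 839 rings.
A: 145.3 mm over 839 years gives 145.3 / 839 ≈ 0.173 mm/yr.
B's length ≈ 0.173 × 474 = 82.0 mm.

82.0 mm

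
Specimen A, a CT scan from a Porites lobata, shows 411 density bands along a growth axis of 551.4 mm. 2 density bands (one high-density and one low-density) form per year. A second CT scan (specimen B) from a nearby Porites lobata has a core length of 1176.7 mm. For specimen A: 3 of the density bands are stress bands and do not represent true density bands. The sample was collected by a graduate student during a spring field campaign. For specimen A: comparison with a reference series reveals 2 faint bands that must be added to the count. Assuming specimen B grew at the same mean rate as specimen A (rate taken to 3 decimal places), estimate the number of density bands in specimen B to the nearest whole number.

875 density bands

Specimen A: adjusted count: 411 − 3 + 2 = 410 density bands.
Specimen A: with 2 density bands per year, 410 / 2 = 205 years.
A: 551.4 mm over 205 years gives 551.4 / 205 ≈ 2.690 mm/yr.
B spans 1176.7 / 2.690 = 437.43 years; at 2 density bands per year that is 437.43 × 2 ≈ 875 density bands.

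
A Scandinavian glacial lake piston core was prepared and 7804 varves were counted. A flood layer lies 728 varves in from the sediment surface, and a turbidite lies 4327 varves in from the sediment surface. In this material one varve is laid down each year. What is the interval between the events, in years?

3599 yr

The two markers are separated by 4327 − 728 = 3599 varves.
That is 3599 years at one varve per year.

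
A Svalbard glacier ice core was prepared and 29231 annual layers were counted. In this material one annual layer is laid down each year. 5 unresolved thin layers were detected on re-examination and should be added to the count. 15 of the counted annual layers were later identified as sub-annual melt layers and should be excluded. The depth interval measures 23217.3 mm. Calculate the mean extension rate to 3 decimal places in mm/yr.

0.795 mm/yr

After corrections the count is 29231 − 15 + 5 = 29221 annual layers.
23217.3 mm over 29221 years gives 23217.3 / 29221 ≈ 0.795 mm/yr.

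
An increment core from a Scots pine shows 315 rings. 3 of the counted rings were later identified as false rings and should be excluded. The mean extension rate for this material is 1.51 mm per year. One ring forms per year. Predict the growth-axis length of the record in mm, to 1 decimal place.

After corrections the count is 315 − 3 = 312 rings.
Predicted length = 1.51 mm/year × 312 years = 471.1 mm.

471.1 mm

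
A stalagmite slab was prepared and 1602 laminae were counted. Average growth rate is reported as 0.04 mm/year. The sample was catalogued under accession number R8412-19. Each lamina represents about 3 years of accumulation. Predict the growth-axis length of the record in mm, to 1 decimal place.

192.2 mm

1602 laminae at 3 years each span 1602 × 3 = 4806 years.
4806 years at 0.04 mm/year gives 0.04 × 4806 = 192.2 mm.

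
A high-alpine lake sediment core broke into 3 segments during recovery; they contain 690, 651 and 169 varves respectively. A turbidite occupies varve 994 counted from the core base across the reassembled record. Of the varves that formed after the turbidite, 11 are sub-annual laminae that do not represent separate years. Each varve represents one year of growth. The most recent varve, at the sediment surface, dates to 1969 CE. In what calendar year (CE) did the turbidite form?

Total varves = 690 + 651 + 169 = 1510.
The turbidite sits at varve 994 from the core base, so 1510 − 994 = 516 varves formed after it.
Excluding 11 false varves: 516 − 11 = 505.
1969 − 505 = 1464 CE.

1464 CE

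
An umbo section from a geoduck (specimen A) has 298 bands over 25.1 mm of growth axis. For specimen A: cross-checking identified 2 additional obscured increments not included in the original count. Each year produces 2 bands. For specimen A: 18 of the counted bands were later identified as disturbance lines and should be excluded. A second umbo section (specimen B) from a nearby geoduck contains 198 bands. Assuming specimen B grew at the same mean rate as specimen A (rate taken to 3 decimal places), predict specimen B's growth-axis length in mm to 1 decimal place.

17.6 mm

Specimen A: true band count = 298 − 18 + 2 = 282.
Specimen A: dividing by 2 bands per year: 282 / 2 = 141 years.
A: Extension rate ≈ 25.1 / 141 = 0.178 mm/yr.
Specimen B: dividing by 2 bands per year: 198 / 2 = 99 years. For B, 0.178 mm/year × 99 years = 17.6 mm.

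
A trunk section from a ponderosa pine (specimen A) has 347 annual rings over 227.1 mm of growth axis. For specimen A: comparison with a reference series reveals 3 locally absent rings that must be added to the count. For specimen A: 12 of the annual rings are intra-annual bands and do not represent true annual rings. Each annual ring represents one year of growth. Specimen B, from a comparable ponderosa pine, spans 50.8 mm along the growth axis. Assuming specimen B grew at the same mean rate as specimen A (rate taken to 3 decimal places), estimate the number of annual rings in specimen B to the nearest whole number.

Specimen A: after corrections the count is 347 − 12 + 3 = 338 annual rings.
A: Mean rate = 227.1 mm / 338 years ≈ 0.672 mm/yr.
For B, 50.8 / 0.672 = 75.60 years ≈ 76 annual rings.

76 annual rings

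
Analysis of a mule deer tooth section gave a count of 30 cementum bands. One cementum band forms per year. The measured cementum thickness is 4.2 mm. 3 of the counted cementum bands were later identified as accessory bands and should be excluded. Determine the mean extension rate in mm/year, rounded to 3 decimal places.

0.156 mm/year

After corrections the count is 30 − 3 = 27 cementum bands.
Mean rate = 4.2 mm / 27 years ≈ 0.156 mm/year.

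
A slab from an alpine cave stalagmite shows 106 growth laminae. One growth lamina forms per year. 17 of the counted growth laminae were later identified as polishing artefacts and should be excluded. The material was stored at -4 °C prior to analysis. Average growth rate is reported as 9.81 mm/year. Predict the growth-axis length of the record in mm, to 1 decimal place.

873.1 mm

Correcting the raw count gives 106 − 17 = 89 true growth laminae.
Length ≈ 9.81 × 89 = 873.1 mm.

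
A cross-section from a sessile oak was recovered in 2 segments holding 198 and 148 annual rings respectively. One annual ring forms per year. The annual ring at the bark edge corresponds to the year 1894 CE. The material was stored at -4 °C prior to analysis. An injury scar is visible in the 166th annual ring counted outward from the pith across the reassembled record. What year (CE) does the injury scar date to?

Total annual rings = 198 + 148 = 346.
The injury scar sits at annual ring 166 from the pith, so 346 − 166 = 180 annual rings formed after it.
The annual ring at the bark edge is 1894 CE, so the injury scar dates to 1894 − 180 = 1714 CE.

1714 CE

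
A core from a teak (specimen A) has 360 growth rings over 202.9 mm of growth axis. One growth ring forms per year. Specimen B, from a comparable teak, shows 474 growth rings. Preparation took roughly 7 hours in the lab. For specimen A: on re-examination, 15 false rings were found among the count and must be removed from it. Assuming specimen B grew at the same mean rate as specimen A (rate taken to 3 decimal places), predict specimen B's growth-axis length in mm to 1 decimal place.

278.7 mm

Specimen A: true growth ring count = 360 − 15 = 345.
A: 202.9 mm over 345 years gives 202.9 / 345 ≈ 0.588 mm/year.
B's length ≈ 0.588 × 474 = 278.7 mm.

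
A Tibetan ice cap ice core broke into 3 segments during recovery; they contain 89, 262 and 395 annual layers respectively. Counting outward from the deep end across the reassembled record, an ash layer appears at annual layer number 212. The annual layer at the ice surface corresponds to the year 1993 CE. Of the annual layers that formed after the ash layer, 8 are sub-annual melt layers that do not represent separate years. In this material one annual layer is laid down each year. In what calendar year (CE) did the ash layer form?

Total annual layers = 89 + 262 + 395 = 746.
746 − 212 = 534 annual layers lie beyond the ash layer toward the ice surface.
534 − 8 false = 526 true annual layers after the ash layer.
1993 − 526 = 1467 CE.

1467 CE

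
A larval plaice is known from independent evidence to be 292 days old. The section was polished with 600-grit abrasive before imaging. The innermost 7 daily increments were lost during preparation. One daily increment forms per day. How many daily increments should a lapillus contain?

285 daily increments

One daily increment per day gives 292 daily increments over 292 days.
Less the 7 uncaptured daily increments: 292 − 7 = 285.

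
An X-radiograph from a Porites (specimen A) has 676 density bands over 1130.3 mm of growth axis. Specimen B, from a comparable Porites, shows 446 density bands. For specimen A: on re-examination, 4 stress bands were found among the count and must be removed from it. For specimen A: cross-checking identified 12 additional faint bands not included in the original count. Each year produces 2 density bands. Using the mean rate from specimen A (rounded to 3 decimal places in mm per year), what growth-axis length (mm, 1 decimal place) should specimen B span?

Specimen A: correcting the raw count gives 676 − 4 + 12 = 684 true density bands.
Specimen A: 684 density bands at 2 per year is 684 / 2 = 342 years.
A: 1130.3 mm over 342 years gives 1130.3 / 342 ≈ 3.305 mm/year.
Specimen B: with 2 density bands per year, 446 / 2 = 223 years. B's length ≈ 3.305 × 223 = 737.0 mm.

737.0 mm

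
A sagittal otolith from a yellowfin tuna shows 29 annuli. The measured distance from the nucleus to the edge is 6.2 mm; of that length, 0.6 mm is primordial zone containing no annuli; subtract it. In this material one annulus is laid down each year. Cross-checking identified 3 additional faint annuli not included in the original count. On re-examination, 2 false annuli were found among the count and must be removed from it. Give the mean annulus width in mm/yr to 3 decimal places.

After corrections the count is 29 − 2 + 3 = 30 annuli.
Removing the 0.6 mm offcut leaves 6.2 − 0.6 = 5.6 mm.
Mean rate = 5.6 mm / 30 years ≈ 0.187 mm/yr.

0.187 mm/yr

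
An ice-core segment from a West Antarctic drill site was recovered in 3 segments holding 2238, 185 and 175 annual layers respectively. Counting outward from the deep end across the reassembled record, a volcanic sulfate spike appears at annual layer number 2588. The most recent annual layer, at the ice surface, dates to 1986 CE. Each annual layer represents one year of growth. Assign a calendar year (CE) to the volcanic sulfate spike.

1976 CE

Total annual layers = 2238 + 185 + 175 = 2598.
Between annual layer 2588 and the ice surface there are 2598 − 2588 = 10 annual layers.
The annual layer at the ice surface is 1986 CE, so the volcanic sulfate spike dates to 1986 − 10 = 1976 CE.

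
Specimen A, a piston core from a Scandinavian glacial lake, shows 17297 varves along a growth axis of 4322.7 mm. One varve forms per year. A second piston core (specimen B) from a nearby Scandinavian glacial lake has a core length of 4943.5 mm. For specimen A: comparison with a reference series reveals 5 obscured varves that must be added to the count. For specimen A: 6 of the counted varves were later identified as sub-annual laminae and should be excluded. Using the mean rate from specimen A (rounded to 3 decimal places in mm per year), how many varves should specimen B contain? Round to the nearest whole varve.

19774 varves

Specimen A: true varve count = 17297 − 6 + 5 = 17296.
A: 4322.7 mm over 17296 years gives 4322.7 / 17296 ≈ 0.250 mm per year.
Specimen B: 4943.5 mm / 0.250 mm per year = 19774.00 years ≈ 19774 varves.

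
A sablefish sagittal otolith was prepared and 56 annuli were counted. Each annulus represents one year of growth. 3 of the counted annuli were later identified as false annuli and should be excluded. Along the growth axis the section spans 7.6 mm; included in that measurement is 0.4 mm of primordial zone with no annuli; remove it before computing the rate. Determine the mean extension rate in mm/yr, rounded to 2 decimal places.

True annulus count = 56 − 3 = 53.
Net length = 7.6 − 0.4 = 7.2 mm.
Mean rate = 7.2 mm / 53 years ≈ 0.14 mm/yr.

0.14 mm/yr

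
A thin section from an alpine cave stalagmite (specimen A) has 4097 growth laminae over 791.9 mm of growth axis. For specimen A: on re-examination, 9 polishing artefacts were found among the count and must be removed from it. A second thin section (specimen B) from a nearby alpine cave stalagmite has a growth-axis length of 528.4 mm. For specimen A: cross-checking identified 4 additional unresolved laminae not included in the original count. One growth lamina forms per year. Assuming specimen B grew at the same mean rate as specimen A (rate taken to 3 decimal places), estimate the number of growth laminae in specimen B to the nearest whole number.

Specimen A: after corrections the count is 4097 − 9 + 4 = 4092 growth laminae.
A: Mean rate = 791.9 mm / 4092 years ≈ 0.194 mm per year.
For B, 528.4 / 0.194 = 2723.71 years ≈ 2724 growth laminae.

2724 growth laminae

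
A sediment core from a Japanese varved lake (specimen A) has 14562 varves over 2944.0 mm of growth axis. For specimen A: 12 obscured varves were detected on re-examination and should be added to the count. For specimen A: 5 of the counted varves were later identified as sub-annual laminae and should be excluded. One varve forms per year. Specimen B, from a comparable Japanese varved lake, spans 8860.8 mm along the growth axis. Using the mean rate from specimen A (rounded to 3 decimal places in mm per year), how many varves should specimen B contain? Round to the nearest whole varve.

43865 varves

Specimen A: after corrections the count is 14562 − 5 + 12 = 14569 varves.
A: Mean rate = 2944.0 mm / 14569 years ≈ 0.202 mm/year.
For B, 8860.8 / 0.202 = 43865.35 years ≈ 43865 varves.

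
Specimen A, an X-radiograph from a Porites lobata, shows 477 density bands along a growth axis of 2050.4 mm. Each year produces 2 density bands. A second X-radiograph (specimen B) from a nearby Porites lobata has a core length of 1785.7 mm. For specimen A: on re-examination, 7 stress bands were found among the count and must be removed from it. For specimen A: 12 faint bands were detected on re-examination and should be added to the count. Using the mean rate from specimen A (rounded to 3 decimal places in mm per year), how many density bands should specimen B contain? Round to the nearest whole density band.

420 density bands

Specimen A: after corrections the count is 477 − 7 + 12 = 482 density bands.
Specimen A: 482 density bands at 2 per year is 482 / 2 = 241 years.
A: 2050.4 mm over 241 years gives 2050.4 / 241 ≈ 8.508 mm/year.
B spans 1785.7 / 8.508 = 209.88 years; at 2 density bands per year that is 209.88 × 2 ≈ 420 density bands.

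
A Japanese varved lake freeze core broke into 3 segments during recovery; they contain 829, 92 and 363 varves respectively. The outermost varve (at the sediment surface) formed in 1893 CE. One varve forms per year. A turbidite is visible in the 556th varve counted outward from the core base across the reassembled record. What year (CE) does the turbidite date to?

Total varves = 829 + 92 + 363 = 1284.
1284 − 556 = 728 varves lie beyond the turbidite toward the sediment surface.
1893 − 728 = 1165 CE.

1165 CE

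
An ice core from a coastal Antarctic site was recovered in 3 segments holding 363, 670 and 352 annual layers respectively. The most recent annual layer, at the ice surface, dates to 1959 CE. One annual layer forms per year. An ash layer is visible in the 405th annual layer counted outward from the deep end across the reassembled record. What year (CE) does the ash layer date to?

979 CE

Total annual layers = 363 + 670 + 352 = 1385.
The ash layer sits at annual layer 405 from the deep end, so 1385 − 405 = 980 annual layers formed after it.
Counting back 980 years from 1959 CE places the ash layer in 1959 − 980 = 979 CE.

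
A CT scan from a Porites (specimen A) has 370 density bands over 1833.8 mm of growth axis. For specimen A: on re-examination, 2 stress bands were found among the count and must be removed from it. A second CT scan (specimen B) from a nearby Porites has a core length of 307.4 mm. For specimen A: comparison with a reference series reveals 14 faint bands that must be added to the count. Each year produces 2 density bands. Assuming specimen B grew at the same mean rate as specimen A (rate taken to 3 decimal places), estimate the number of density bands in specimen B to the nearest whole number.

64 density bands

Specimen A: after corrections the count is 370 − 2 + 14 = 382 density bands.
Specimen A: dividing by 2 density bands per year: 382 / 2 = 191 years.
A: Mean rate = 1833.8 mm / 191 years ≈ 9.601 mm/year.
Specimen B: 307.4 mm / 9.601 mm per year = 32.02 years; at 2 density bands per year that is 32.02 × 2 ≈ 64 density bands.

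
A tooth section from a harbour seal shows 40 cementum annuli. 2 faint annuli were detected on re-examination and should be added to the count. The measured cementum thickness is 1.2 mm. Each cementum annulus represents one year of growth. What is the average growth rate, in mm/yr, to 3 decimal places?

True cementum annulus count = 40 + 2 = 42.
Extension rate ≈ 1.2 / 42 = 0.029 mm/yr.

0.029 mm/yr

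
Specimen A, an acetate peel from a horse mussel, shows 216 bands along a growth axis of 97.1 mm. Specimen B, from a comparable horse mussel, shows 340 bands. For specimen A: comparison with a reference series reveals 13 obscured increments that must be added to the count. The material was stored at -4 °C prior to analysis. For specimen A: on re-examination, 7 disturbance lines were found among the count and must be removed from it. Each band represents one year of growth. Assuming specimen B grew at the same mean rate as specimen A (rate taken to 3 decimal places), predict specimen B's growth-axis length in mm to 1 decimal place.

Specimen A: adjusted count: 216 − 7 + 13 = 222 bands.
A: 97.1 mm over 222 years gives 97.1 / 222 ≈ 0.437 mm/yr.
For B, 0.437 mm/year × 340 years = 148.6 mm.

148.6 mm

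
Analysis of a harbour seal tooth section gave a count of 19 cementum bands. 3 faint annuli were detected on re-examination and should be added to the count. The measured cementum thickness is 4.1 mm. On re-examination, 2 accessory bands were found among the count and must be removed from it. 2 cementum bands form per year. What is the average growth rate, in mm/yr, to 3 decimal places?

0.410 mm/yr

Correcting the raw count gives 19 − 2 + 3 = 20 true cementum bands.
With 2 cementum bands per year, 20 / 2 = 10 years.
Extension rate ≈ 4.1 / 10 = 0.410 mm/yr.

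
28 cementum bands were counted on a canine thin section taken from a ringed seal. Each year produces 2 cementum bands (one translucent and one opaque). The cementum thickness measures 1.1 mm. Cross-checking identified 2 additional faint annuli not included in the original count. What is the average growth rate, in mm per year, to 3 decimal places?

0.073 mm per year

Adjusted count: 28 + 2 = 30 cementum bands.
With 2 cementum bands per year, 30 / 2 = 15 years.
Extension rate ≈ 1.1 / 15 = 0.073 mm per year.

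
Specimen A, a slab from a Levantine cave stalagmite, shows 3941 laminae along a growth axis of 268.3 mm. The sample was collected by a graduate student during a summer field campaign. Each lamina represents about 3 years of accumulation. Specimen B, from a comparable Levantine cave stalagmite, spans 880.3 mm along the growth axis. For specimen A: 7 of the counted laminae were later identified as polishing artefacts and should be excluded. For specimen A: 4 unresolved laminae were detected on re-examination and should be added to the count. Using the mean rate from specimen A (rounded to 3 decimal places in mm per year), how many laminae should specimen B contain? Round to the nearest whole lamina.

12758 laminae

Specimen A: true lamina count = 3941 − 7 + 4 = 3938.
Specimen A: multiplying by 3 years per lamina: 3938 × 3 = 11814 years.
A: Extension rate ≈ 268.3 / 11814 = 0.023 mm per year.
Specimen B: 880.3 mm / 0.023 mm per year = 38273.91 years; at 3 years per lamina that is 38273.91 / 3 ≈ 12758 laminae.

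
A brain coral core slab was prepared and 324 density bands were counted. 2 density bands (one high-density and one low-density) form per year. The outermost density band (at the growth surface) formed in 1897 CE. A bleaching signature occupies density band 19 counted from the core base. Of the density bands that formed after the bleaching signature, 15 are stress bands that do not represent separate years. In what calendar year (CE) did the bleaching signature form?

1752 CE

The bleaching signature sits at density band 19 from the core base, so 324 − 19 = 305 density bands formed after it.
Excluding 15 false density bands: 305 − 15 = 290.
With 2 density bands per year, 290 / 2 = 145 years.
The density band at the growth surface is 1897 CE, so the bleaching signature dates to 1897 − 145 = 1752 CE.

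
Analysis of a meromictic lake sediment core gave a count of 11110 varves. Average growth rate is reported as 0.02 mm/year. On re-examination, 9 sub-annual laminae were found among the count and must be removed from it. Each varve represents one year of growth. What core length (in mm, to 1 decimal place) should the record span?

222.0 mm

True varve count = 11110 − 9 = 11101.
11101 years at 0.02 mm/year gives 0.02 × 11101 = 222.0 mm.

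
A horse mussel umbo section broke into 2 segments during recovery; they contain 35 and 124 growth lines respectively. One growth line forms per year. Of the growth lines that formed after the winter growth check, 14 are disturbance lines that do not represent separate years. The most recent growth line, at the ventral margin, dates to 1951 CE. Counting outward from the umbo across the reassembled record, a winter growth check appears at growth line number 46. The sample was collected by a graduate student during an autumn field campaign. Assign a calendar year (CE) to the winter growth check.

Total growth lines = 35 + 124 = 159.
159 − 46 = 113 growth lines lie beyond the winter growth check toward the ventral margin.
Excluding 14 false growth lines: 113 − 14 = 99.
Counting back 99 years from 1951 CE places the winter growth check in 1951 − 99 = 1852 CE.

1852 CE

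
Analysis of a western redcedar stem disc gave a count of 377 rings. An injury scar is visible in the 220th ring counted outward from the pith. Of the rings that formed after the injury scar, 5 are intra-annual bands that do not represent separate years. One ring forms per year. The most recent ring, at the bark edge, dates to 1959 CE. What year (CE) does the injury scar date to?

377 − 220 = 157 rings lie beyond the injury scar toward the bark edge.
157 − 5 false = 152 true rings after the injury scar.
The ring at the bark edge is 1959 CE, so the injury scar dates to 1959 − 152 = 1807 CE.

1807 CE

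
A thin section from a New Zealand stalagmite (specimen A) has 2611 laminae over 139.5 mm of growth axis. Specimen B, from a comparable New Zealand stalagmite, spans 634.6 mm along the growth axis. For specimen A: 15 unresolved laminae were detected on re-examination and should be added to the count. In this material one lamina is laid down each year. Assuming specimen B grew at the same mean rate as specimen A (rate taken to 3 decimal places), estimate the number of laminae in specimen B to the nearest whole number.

Specimen A: correcting the raw count gives 2611 + 15 = 2626 true laminae.
A: Extension rate ≈ 139.5 / 2626 = 0.053 mm per year.
B spans 634.6 / 0.053 = 11973.58 years ≈ 11974 laminae.

11974 laminae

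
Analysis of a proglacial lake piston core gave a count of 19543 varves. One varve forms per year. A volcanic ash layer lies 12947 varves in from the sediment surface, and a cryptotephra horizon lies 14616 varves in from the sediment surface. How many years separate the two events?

14616 − 12947 = 1669 varves lie between the two events.
One varve per year makes the interval 1669 years.

1669 yr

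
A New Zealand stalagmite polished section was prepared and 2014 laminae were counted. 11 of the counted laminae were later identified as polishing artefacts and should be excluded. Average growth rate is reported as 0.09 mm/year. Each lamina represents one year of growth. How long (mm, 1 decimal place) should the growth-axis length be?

True lamina count = 2014 − 11 = 2003.
Length ≈ 0.09 × 2003 = 180.3 mm.

180.3 mm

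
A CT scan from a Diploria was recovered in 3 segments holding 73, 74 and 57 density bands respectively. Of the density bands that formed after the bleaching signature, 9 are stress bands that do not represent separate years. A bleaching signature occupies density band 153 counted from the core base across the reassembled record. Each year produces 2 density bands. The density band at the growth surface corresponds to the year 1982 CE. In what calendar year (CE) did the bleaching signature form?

Total density bands = 73 + 74 + 57 = 204.
Between density band 153 and the growth surface there are 204 − 153 = 51 density bands.
Excluding 9 false density bands: 51 − 9 = 42.
42 density bands at 2 per year is 42 / 2 = 21 years.
1982 − 21 = 1961 CE.

1961 CE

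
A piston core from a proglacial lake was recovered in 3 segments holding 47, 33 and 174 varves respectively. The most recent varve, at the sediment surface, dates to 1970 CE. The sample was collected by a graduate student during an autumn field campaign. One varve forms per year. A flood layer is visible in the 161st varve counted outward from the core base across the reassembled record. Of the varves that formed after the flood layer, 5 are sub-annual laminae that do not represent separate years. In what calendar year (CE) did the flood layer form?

Total varves = 47 + 33 + 174 = 254.
Between varve 161 and the sediment surface there are 254 − 161 = 93 varves.
Removing the 5 false varves leaves 93 − 5 = 88 true varves beyond the flood layer.
Counting back 88 years from 1970 CE places the flood layer in 1970 − 88 = 1882 CE.

1882 CE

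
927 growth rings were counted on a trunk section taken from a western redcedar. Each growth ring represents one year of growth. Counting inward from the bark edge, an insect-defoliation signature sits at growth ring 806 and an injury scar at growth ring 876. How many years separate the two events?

The two markers are separated by 876 − 806 = 70 growth rings.
At one growth ring per year, 70 years elapsed between them.

70 yr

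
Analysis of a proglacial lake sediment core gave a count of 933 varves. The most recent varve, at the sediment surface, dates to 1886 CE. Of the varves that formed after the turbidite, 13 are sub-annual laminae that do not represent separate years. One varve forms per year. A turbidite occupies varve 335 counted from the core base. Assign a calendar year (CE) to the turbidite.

1301 CE

The turbidite sits at varve 335 from the core base, so 933 − 335 = 598 varves formed after it.
598 − 13 false = 585 true varves after the turbidite.
1886 − 585 = 1301 CE.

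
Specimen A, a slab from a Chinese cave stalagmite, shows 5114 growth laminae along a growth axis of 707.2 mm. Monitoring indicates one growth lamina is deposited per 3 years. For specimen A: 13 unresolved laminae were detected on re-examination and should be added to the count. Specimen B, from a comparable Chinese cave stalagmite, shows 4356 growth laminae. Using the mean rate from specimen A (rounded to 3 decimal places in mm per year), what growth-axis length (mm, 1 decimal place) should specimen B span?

601.1 mm

Specimen A: correcting the raw count gives 5114 + 13 = 5127 true growth laminae.
Specimen A: multiplying by 3 years per growth lamina: 5127 × 3 = 15381 years.
A: Mean rate = 707.2 mm / 15381 years ≈ 0.046 mm per year.
Specimen B: 4356 growth laminae at 3 years each span 4356 × 3 = 13068 years. For B, 0.046 mm/year × 13068 years = 601.1 mm.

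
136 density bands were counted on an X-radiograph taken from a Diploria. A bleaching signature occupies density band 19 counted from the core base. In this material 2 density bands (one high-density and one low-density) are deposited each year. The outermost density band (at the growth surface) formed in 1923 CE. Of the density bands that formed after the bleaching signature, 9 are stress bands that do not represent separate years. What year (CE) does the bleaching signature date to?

1869 CE

136 − 19 = 117 density bands lie beyond the bleaching signature toward the growth surface.
Removing the 9 false density bands leaves 117 − 9 = 108 true density bands beyond the bleaching signature.
Dividing by 2 density bands per year: 108 / 2 = 54 years.
1923 − 54 = 1869 CE.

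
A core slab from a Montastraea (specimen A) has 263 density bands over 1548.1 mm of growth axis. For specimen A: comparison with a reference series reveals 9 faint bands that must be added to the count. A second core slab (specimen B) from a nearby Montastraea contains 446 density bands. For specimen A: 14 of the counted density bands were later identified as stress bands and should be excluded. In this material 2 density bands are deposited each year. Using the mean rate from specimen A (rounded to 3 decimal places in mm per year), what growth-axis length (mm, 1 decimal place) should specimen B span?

2676.2 mm

Specimen A: true density band count = 263 − 14 + 9 = 258.
Specimen A: with 2 density bands per year, 258 / 2 = 129 years.
A: Extension rate ≈ 1548.1 / 129 = 12.001 mm/year.
Specimen B: with 2 density bands per year, 446 / 2 = 223 years. For B, 12.001 mm/year × 223 years = 2676.2 mm.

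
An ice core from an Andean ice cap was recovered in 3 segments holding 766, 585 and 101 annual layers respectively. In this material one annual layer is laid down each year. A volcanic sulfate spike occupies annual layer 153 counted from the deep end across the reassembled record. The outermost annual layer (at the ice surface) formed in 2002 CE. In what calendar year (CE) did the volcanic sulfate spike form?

703 CE

Total annual layers = 766 + 585 + 101 = 1452.
The volcanic sulfate spike sits at annual layer 153 from the deep end, so 1452 − 153 = 1299 annual layers formed after it.
Counting back 1299 years from 2002 CE places the volcanic sulfate spike in 2002 − 1299 = 703 CE.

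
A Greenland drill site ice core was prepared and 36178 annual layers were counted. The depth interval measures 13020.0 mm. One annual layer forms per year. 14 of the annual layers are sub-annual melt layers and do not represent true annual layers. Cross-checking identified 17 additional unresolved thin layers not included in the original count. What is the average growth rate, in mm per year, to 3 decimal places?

0.360 mm per year

Adjusted count: 36178 − 14 + 17 = 36181 annual layers.
Extension rate ≈ 13020.0 / 36181 = 0.360 mm per year.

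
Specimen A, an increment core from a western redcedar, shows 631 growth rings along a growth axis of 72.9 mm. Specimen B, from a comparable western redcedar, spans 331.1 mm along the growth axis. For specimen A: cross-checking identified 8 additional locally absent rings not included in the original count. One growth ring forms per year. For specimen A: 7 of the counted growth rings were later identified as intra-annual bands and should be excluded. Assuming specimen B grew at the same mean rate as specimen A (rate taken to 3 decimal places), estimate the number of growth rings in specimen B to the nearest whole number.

Specimen A: after corrections the count is 631 − 7 + 8 = 632 growth rings.
A: Extension rate ≈ 72.9 / 632 = 0.115 mm/yr.
Specimen B: 331.1 mm / 0.115 mm per year = 2879.13 years ≈ 2879 growth rings.

2879 growth rings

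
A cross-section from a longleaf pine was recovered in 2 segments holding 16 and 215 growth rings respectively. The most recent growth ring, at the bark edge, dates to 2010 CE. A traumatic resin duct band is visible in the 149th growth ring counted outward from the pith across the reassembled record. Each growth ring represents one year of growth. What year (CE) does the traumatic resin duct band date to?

Total growth rings = 16 + 215 = 231.
The traumatic resin duct band sits at growth ring 149 from the pith, so 231 − 149 = 82 growth rings formed after it.
The growth ring at the bark edge is 2010 CE, so the traumatic resin duct band dates to 2010 − 82 = 1928 CE.

1928 CE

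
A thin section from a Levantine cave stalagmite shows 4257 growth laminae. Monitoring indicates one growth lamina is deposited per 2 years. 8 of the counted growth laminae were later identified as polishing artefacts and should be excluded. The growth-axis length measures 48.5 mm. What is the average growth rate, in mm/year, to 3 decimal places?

After corrections the count is 4257 − 8 = 4249 growth laminae.
4249 growth laminae at 2 years each span 4249 × 2 = 8498 years.
Extension rate ≈ 48.5 / 8498 = 0.006 mm/year.

0.006 mm/year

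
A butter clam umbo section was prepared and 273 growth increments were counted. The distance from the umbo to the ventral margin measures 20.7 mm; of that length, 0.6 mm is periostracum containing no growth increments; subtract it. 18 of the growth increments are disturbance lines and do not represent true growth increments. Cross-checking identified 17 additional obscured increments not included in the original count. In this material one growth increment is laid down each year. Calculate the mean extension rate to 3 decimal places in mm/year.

0.074 mm/year

After corrections the count is 273 − 18 + 17 = 272 growth increments.
Removing the 0.6 mm offcut leaves 20.7 − 0.6 = 20.1 mm.
Extension rate ≈ 20.1 / 272 = 0.074 mm/year.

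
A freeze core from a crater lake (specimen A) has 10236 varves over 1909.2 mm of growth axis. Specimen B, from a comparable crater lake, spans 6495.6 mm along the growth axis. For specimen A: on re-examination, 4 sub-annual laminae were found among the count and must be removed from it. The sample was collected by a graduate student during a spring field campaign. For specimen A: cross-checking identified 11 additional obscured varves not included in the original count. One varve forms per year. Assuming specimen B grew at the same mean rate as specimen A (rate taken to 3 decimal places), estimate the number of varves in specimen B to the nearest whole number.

34923 varves

Specimen A: correcting the raw count gives 10236 − 4 + 11 = 10243 true varves.
A: 1909.2 mm over 10243 years gives 1909.2 / 10243 ≈ 0.186 mm per year.
Specimen B: 6495.6 mm / 0.186 mm per year = 34922.58 years ≈ 34923 varves.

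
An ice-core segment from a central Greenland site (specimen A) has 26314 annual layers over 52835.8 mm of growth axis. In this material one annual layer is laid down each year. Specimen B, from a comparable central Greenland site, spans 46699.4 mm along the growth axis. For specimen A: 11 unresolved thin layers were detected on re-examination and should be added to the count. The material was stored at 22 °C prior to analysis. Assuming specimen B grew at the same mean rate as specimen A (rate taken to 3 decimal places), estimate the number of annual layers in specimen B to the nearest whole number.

Specimen A: correcting the raw count gives 26314 + 11 = 26325 true annual layers.
A: Extension rate ≈ 52835.8 / 26325 = 2.007 mm/yr.
B spans 46699.4 / 2.007 = 23268.26 years ≈ 23268 annual layers.

23268 annual layers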